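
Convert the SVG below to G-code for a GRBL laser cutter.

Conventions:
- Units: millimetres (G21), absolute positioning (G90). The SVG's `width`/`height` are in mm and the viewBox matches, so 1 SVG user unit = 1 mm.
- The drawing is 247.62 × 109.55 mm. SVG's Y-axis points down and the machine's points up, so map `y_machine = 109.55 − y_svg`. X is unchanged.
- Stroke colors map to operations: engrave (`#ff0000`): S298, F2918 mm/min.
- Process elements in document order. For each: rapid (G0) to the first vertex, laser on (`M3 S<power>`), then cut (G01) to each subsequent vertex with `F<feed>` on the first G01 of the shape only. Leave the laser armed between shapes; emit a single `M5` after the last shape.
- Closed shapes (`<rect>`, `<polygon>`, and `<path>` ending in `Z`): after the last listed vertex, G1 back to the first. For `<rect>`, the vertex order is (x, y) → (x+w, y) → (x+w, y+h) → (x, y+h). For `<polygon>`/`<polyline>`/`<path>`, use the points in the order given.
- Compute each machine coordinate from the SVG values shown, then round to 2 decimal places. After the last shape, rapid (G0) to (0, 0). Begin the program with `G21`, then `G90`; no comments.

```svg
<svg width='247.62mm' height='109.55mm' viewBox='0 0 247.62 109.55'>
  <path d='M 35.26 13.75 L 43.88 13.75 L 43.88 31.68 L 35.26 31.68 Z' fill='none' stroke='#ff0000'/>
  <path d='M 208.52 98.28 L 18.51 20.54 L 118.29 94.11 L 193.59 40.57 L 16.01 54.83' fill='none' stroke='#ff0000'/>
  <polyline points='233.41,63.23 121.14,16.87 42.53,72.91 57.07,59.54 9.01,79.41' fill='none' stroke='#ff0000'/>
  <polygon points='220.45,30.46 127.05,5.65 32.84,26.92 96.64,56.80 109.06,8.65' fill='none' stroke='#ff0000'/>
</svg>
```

Since the viewBox matches the mm dimensions, user units are millimetres directly. The only transform is the Y-flip y_m = 109.55 − y_svg.

Shape 1 is a rectangle drawn with `<path>`. Its stroke #ff0000 means engrave at S298, F2918. After flipping Y the toolpath is (35.26,95.80) → (43.88,95.80) → (43.88,77.87) → (35.26,77.87) → (35.26,95.80), returning to the start.

Shape 2 is a open polyline drawn with `<path>`. Its stroke #ff0000 means engrave at S298, F2918. After flipping Y the toolpath is (208.52,11.27) → (18.51,89.01) → (118.29,15.44) → (193.59,68.98) → (16.01,54.72).

Shape 3 is a open polyline drawn with `<polyline>`. Its stroke #ff0000 means engrave at S298, F2918. After flipping Y the toolpath is (233.41,46.32) → (121.14,92.68) → (42.53,36.64) → (57.07,50.01) → (9.01,30.14).

Shape 4 is a closed polygon drawn with `<polygon>`. Its stroke #ff0000 means engrave at S298, F2918. After flipping Y the toolpath is (220.45,79.09) → (127.05,103.90) → (32.84,82.63) → (96.64,52.75) → (109.06,100.90) → (220.45,79.09), returning to the start.

G21
G90
G0 X35.26 Y95.80
M3 S298
G01 X43.88 Y95.80 F2918
G01 X43.88 Y77.87
G01 X35.26 Y77.87
G01 X35.26 Y95.80
G0 X208.52 Y11.27
M3 S298
G01 X18.51 Y89.01 F2918
G01 X118.29 Y15.44
G01 X193.59 Y68.98
G01 X16.01 Y54.72
G0 X233.41 Y46.32
M3 S298
G01 X121.14 Y92.68 F2918
G01 X42.53 Y36.64
G01 X57.07 Y50.01
G01 X9.01 Y30.14
G0 X220.45 Y79.09
M3 S298
G01 X127.05 Y103.90 F2918
G01 X32.84 Y82.63
G01 X96.64 Y52.75
G01 X109.06 Y100.90
G01 X220.45 Y79.09
M5
G0 X0.00 Y0.00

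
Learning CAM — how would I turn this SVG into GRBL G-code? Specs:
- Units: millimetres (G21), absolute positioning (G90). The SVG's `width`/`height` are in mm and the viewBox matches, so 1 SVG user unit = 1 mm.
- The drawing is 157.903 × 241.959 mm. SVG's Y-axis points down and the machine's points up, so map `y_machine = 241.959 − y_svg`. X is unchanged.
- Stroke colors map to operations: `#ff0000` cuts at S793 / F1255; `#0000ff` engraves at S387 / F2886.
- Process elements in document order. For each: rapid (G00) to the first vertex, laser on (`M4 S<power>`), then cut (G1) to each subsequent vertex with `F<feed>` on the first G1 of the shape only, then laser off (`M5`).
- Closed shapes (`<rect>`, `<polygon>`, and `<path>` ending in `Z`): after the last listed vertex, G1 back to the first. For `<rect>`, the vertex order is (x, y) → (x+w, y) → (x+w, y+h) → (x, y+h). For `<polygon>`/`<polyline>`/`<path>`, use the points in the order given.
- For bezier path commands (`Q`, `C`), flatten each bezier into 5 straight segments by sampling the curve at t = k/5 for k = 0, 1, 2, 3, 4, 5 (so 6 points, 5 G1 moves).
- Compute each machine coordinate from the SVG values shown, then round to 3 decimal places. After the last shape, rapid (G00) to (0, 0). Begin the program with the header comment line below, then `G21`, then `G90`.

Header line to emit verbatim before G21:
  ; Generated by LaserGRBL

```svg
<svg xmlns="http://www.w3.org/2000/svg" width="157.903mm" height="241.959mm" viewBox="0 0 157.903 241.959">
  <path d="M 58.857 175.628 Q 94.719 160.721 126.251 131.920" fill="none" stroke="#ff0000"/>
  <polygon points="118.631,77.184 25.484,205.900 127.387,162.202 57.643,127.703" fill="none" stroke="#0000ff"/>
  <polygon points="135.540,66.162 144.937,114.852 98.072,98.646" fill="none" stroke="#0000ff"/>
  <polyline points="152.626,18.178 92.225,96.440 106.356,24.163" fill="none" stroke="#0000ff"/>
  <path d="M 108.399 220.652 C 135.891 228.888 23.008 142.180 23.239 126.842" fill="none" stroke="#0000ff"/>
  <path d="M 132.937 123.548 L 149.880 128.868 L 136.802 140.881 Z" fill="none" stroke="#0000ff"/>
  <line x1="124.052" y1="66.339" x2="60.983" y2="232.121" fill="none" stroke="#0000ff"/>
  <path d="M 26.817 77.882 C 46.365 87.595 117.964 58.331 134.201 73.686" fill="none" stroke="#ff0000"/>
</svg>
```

; Generated by LaserGRBL
G21
G90
G00 X58.857 Y66.331
M4 S793
G1 X73.029 Y72.850 F1255
G1 X86.854 Y80.480
G1 X100.333 Y89.221
G1 X113.465 Y99.074
G1 X126.251 Y110.039
M5
G00 X118.631 Y164.775
M4 S387
G1 X25.484 Y36.059 F2886
G1 X127.387 Y79.757
G1 X57.643 Y114.256
G1 X118.631 Y164.775
M5
G00 X135.540 Y175.797
M4 S387
G1 X144.937 Y127.107 F2886
G1 X98.072 Y143.313
G1 X135.540 Y175.797
M5
G00 X152.626 Y223.781
M4 S387
G1 X92.225 Y145.519 F2886
G1 X106.356 Y217.796
M5
G00 X108.399 Y21.307
M4 S387
G1 X110.077 Y26.428 F2886
G1 X90.233 Y46.353
G1 X61.033 Y73.098
G1 X34.646 Y98.680
G1 X23.239 Y115.117
M5
G00 X132.937 Y118.411
M4 S387
G1 X149.880 Y113.091 F2886
G1 X136.802 Y101.078
G1 X132.937 Y118.411
M5
G00 X124.052 Y175.620
M4 S387
G1 X60.983 Y9.838 F2886
M5
G00 X26.817 Y164.077
M4 S793
G1 X43.933 Y162.258 F1255
G1 X68.385 Y165.780
G1 X95.017 Y170.632
G1 X118.675 Y172.800
G1 X134.201 Y168.273
M5
G00 X0.000 Y0.000

1 u = 1 mm; y_m = 241.959 − y.

[1] `<path>` quadratic bezier, #ff0000→cut S793 F1255: (58.857,66.331) → (73.029,72.850) → (86.854,80.480) → (100.333,89.221) → (113.465,99.074) → (126.251,110.039)

[2] `<polygon>` closed polygon, #0000ff→engrave S387 F2886: (118.631,164.775) → (25.484,36.059) → (127.387,79.757) → (57.643,114.256) → (118.631,164.775) (closed)

[3] `<polygon>` regular polygon, #0000ff→engrave S387 F2886: (135.540,175.797) → (144.937,127.107) → (98.072,143.313) → (135.540,175.797) (closed)

[4] `<polyline>` open polyline, #0000ff→engrave S387 F2886: (152.626,223.781) → (92.225,145.519) → (106.356,217.796)

[5] `<path>` cubic bezier, #0000ff→engrave S387 F2886: (108.399,21.307) → (110.077,26.428) → (90.233,46.353) → (61.033,73.098) → (34.646,98.680) → (23.239,115.117)

[6] `<path>` regular polygon, #0000ff→engrave S387 F2886: (132.937,118.411) → (149.880,113.091) → (136.802,101.078) → (132.937,118.411) (closed)

[7] `<line>` line segment, #0000ff→engrave S387 F2886: (124.052,175.620) → (60.983,9.838)

[8] `<path>` cubic bezier, #ff0000→cut S793 F1255: (26.817,164.077) → (43.933,162.258) → (68.385,165.780) → (95.017,170.632) → (118.675,172.800) → (134.201,168.273)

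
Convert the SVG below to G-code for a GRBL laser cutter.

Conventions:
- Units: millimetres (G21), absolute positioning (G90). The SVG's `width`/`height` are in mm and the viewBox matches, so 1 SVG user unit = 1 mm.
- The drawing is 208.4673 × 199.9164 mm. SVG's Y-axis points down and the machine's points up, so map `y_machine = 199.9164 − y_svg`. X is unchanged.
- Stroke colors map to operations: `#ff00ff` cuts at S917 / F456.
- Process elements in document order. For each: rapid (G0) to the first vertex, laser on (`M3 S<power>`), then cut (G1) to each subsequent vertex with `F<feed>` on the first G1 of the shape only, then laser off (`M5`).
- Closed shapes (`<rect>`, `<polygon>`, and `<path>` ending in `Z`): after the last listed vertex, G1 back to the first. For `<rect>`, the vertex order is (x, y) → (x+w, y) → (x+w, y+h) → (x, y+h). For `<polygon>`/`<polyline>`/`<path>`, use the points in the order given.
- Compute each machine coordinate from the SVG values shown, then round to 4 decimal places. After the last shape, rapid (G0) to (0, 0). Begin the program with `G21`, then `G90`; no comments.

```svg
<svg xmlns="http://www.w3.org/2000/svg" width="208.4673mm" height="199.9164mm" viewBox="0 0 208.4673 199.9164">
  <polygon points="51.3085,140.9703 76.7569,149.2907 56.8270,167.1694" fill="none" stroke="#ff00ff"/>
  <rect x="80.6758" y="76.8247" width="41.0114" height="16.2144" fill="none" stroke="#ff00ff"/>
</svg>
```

1 u = 1 mm; y_m = 199.9164 − y.

[1] `<polygon>` regular polygon, #ff00ff→cut S917 F456: (51.3085,58.9461) → (76.7569,50.6257) → (56.8270,32.7470) → (51.3085,58.9461) (closed)

[2] `<rect>` rectangle, #ff00ff→cut S917 F456: (80.6758,123.0917) → (121.6872,123.0917) → (121.6872,106.8773) → (80.6758,106.8773) → (80.6758,123.0917) (closed)

G21
G90
G0 X51.3085 Y58.9461
M3 S917
G1 X76.7569 Y50.6257 F456
G1 X56.8270 Y32.7470
G1 X51.3085 Y58.9461
M5
G0 X80.6758 Y123.0917
M3 S917
G1 X121.6872 Y123.0917 F456
G1 X121.6872 Y106.8773
G1 X80.6758 Y106.8773
G1 X80.6758 Y123.0917
M5
G0 X0.0000 Y0.0000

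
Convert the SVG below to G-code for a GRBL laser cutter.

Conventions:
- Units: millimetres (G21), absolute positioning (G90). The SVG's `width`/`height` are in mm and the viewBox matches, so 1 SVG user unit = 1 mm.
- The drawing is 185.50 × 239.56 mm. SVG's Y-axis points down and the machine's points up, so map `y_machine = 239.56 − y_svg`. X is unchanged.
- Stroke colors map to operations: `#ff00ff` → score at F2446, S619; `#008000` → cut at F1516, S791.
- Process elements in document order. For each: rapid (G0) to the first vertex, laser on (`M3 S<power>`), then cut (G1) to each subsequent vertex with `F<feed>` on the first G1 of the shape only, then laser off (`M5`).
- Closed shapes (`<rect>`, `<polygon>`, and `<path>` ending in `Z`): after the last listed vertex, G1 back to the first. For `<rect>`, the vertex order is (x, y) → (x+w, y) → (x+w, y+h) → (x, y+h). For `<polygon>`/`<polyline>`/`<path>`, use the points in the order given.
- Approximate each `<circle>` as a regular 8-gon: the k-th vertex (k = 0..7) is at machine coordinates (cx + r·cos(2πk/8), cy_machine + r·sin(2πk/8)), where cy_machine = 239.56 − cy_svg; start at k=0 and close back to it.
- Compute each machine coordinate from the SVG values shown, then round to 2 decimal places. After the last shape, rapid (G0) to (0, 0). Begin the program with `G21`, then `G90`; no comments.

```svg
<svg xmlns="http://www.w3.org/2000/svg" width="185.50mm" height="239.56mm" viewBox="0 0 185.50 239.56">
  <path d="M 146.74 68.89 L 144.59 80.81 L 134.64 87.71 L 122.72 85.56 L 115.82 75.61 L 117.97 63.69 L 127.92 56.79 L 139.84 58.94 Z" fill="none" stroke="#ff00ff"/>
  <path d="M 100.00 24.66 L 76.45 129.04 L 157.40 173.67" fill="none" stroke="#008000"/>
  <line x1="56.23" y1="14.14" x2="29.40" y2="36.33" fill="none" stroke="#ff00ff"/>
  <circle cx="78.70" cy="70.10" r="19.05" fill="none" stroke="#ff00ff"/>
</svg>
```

1 u = 1 mm; y_m = 239.56 − y.

[1] `<path>` regular polygon, #ff00ff→score S619 F2446: (146.74,170.67) → (144.59,158.75) → (134.64,151.85) → (122.72,154.00) → (115.82,163.95) → (117.97,175.87) → (127.92,182.77) → (139.84,180.62) → (146.74,170.67) (closed)

[2] `<path>` open polyline, #008000→cut S791 F1516: (100.00,214.90) → (76.45,110.52) → (157.40,65.89)

[3] `<line>` line segment, #ff00ff→score S619 F2446: (56.23,225.42) → (29.40,203.23)

[4] `<circle>` circle, #ff00ff→score S619 F2446: (97.75,169.46) → (92.17,182.93) → (78.70,188.51) → (65.23,182.93) → (59.65,169.46) → (65.23,155.99) → (78.70,150.41) → (92.17,155.99) → (97.75,169.46) (closed)

G21
G90
G0 X146.74 Y170.67
M3 S619
G1 X144.59 Y158.75 F2446
G1 X134.64 Y151.85
G1 X122.72 Y154.00
G1 X115.82 Y163.95
G1 X117.97 Y175.87
G1 X127.92 Y182.77
G1 X139.84 Y180.62
G1 X146.74 Y170.67
M5
G0 X100.00 Y214.90
M3 S791
G1 X76.45 Y110.52 F1516
G1 X157.40 Y65.89
M5
G0 X56.23 Y225.42
M3 S619
G1 X29.40 Y203.23 F2446
M5
G0 X97.75 Y169.46
M3 S619
G1 X92.17 Y182.93 F2446
G1 X78.70 Y188.51
G1 X65.23 Y182.93
G1 X59.65 Y169.46
G1 X65.23 Y155.99
G1 X78.70 Y150.41
G1 X92.17 Y155.99
G1 X97.75 Y169.46
M5
G0 X0.00 Y0.00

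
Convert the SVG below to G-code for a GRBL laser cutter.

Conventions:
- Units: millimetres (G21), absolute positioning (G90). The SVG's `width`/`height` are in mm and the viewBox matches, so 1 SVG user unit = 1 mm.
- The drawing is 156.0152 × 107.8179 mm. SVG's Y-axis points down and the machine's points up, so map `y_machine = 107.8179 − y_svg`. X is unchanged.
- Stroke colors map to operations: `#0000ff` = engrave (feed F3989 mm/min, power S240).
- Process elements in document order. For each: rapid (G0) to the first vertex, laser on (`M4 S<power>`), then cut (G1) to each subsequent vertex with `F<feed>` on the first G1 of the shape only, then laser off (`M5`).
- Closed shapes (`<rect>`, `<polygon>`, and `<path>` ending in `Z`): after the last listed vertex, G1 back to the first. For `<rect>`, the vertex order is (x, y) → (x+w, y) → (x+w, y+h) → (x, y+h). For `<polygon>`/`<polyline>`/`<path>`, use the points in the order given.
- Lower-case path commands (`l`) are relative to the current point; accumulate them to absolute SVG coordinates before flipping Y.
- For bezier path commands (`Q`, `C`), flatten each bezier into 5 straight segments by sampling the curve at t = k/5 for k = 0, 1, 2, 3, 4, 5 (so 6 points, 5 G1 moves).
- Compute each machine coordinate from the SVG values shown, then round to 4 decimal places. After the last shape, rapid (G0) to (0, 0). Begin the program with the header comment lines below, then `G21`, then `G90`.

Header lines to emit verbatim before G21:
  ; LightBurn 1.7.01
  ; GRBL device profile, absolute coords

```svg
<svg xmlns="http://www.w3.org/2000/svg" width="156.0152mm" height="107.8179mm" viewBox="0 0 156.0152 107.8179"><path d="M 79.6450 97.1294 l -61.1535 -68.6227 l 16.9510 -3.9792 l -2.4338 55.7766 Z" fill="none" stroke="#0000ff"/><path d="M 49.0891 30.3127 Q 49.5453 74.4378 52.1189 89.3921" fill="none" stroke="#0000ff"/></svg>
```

viewBox `0 0 156.0152 107.8179` with mm width/height → 1 unit = 1 mm. Flip: y_m = 107.8179 − y_svg.

**Shape 1** — `<path>` closed polygon, stroke `#0000ff` → engrave (S240, F3989). Machine vertices: (79.6450,10.6885) → (18.4915,79.3112) → (35.4425,83.2904) → (33.0087,27.5138) → (79.6450,10.6885). Closed: final G1 returns to the first vertex.

**Shape 2** — `<path>` quadratic bezier, stroke `#0000ff` → engrave (S240, F3989). Control points (SVG): P0=(49.0891,30.3127), P1=(49.5453,74.4378), P2=(52.1189,89.3921); sampled at t=k/5. Machine vertices: (49.0891,77.5052) → (49.3563,61.0220) → (49.7928,46.8724) → (50.3988,35.0566) → (51.1742,25.5744) → (52.1189,18.4258). Open path.

; LightBurn 1.7.01
; GRBL device profile, absolute coords
G21
G90
G0 X79.6450 Y10.6885
M4 S240
G1 X18.4915 Y79.3112 F3989
G1 X35.4425 Y83.2904
G1 X33.0087 Y27.5138
G1 X79.6450 Y10.6885
M5
G0 X49.0891 Y77.5052
M4 S240
G1 X49.3563 Y61.0220 F3989
G1 X49.7928 Y46.8724
G1 X50.3988 Y35.0566
G1 X51.1742 Y25.5744
G1 X52.1189 Y18.4258
M5
G0 X0.0000 Y0.0000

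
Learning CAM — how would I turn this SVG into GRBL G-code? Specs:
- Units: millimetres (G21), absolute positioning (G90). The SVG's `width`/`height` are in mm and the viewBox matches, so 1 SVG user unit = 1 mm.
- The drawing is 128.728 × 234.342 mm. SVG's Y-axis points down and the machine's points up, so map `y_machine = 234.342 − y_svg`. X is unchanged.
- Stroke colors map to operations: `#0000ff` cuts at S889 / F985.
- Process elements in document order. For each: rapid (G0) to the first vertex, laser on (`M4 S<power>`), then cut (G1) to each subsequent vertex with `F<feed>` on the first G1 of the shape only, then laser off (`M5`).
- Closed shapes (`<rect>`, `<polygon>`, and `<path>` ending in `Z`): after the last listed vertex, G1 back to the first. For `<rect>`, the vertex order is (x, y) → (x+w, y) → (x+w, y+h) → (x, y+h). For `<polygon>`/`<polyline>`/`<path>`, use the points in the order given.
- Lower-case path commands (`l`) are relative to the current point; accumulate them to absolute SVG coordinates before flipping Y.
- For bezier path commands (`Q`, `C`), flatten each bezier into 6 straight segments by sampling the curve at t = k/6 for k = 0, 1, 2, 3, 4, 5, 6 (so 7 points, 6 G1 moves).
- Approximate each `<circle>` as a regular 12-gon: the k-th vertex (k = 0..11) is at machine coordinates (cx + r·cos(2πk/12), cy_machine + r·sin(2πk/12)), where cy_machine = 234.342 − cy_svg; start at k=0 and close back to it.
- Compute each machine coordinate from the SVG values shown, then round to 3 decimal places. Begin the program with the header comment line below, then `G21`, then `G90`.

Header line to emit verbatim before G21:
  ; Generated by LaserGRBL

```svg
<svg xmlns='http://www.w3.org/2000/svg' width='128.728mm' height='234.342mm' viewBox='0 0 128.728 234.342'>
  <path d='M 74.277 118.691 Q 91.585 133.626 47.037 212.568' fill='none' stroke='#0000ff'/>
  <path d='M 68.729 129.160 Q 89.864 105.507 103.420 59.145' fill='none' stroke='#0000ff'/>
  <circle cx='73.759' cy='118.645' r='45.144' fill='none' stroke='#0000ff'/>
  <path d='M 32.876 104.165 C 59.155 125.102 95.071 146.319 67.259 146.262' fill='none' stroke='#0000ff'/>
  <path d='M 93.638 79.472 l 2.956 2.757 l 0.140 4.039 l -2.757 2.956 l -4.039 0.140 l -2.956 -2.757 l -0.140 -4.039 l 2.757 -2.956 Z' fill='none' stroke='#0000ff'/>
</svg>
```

1 u = 1 mm; y_m = 234.342 − y.

[1] `<path>` quadratic bezier, #0000ff→cut S889 F985: (74.277,115.651) → (78.328,108.895) → (78.943,98.582) → (76.121,84.714) → (69.863,67.290) → (60.168,46.310) → (47.037,21.774)

[2] `<path>` quadratic bezier, #0000ff→cut S889 F985: (68.729,105.182) → (75.563,113.697) → (81.977,123.474) → (87.969,134.512) → (93.541,146.812) → (98.691,160.374) → (103.420,175.197)

[3] `<circle>` circle, #0000ff→cut S889 F985: (118.903,115.697) → (112.855,138.269) → (96.331,154.793) → (73.759,160.841) → (51.187,154.793) → (34.663,138.269) → (28.615,115.697) → (34.663,93.125) → (51.187,76.601) → (73.759,70.553) → (96.331,76.601) → (112.855,93.125) → (118.903,115.697) (closed)

[4] `<path>` cubic bezier, #0000ff→cut S889 F985: (32.876,130.177) → (46.479,119.785) → (59.650,109.945) → (70.352,101.256) → (76.546,94.316) → (76.194,89.725) → (67.259,88.080)

[5] `<path>` regular polygon, #0000ff→cut S889 F985: (93.638,154.870) → (96.594,152.113) → (96.734,148.074) → (93.977,145.118) → (89.938,144.978) → (86.982,147.735) → (86.842,151.774) → (89.599,154.730) → (93.638,154.870) (closed)

; Generated by LaserGRBL
G21
G90
G0 X74.277 Y115.651
M4 S889
G1 X78.328 Y108.895 F985
G1 X78.943 Y98.582
G1 X76.121 Y84.714
G1 X69.863 Y67.290
G1 X60.168 Y46.310
G1 X47.037 Y21.774
M5
G0 X68.729 Y105.182
M4 S889
G1 X75.563 Y113.697 F985
G1 X81.977 Y123.474
G1 X87.969 Y134.512
G1 X93.541 Y146.812
G1 X98.691 Y160.374
G1 X103.420 Y175.197
M5
G0 X118.903 Y115.697
M4 S889
G1 X112.855 Y138.269 F985
G1 X96.331 Y154.793
G1 X73.759 Y160.841
G1 X51.187 Y154.793
G1 X34.663 Y138.269
G1 X28.615 Y115.697
G1 X34.663 Y93.125
G1 X51.187 Y76.601
G1 X73.759 Y70.553
G1 X96.331 Y76.601
G1 X112.855 Y93.125
G1 X118.903 Y115.697
M5
G0 X32.876 Y130.177
M4 S889
G1 X46.479 Y119.785 F985
G1 X59.650 Y109.945
G1 X70.352 Y101.256
G1 X76.546 Y94.316
G1 X76.194 Y89.725
G1 X67.259 Y88.080
M5
G0 X93.638 Y154.870
M4 S889
G1 X96.594 Y152.113 F985
G1 X96.734 Y148.074
G1 X93.977 Y145.118
G1 X89.938 Y144.978
G1 X86.982 Y147.735
G1 X86.842 Y151.774
G1 X89.599 Y154.730
G1 X93.638 Y154.870
M5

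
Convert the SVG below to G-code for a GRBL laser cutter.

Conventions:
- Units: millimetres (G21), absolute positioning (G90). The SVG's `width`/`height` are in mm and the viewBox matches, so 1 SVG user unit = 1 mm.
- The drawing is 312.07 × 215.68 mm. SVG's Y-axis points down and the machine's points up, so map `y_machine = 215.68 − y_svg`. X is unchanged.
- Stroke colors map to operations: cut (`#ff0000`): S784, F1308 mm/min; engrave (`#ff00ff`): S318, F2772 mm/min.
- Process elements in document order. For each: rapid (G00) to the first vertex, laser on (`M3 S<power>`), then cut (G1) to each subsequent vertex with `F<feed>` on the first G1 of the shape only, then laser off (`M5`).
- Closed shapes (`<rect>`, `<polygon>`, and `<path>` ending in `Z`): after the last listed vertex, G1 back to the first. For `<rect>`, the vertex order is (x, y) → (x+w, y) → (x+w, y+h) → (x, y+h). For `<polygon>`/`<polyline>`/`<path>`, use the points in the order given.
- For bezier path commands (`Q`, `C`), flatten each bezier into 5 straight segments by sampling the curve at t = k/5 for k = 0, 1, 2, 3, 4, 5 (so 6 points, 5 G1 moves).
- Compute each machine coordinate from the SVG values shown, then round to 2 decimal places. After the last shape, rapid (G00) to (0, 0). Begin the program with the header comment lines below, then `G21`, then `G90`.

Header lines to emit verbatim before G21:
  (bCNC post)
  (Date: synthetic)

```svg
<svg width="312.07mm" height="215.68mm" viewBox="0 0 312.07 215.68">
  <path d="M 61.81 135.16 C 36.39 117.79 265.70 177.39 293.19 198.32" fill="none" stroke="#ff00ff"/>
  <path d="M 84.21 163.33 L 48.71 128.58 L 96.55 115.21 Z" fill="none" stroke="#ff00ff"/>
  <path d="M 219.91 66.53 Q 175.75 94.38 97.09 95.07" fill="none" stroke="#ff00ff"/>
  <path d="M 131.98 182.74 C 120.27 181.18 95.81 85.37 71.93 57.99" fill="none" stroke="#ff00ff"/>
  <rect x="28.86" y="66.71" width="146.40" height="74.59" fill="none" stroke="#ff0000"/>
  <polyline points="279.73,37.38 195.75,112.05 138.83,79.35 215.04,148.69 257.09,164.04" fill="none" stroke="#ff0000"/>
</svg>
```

1 u = 1 mm; y_m = 215.68 − y.

[1] `<path>` cubic bezier, #ff00ff→engrave S318 F2772: (61.81,80.52) → (73.47,82.63) → (124.36,71.82) → (192.55,53.64) → (256.13,33.63) → (293.19,17.36)

[2] `<path>` regular polygon, #ff00ff→engrave S318 F2772: (84.21,52.35) → (48.71,87.10) → (96.55,100.47) → (84.21,52.35) (closed)

[3] `<path>` quadratic bezier, #ff00ff→engrave S318 F2772: (219.91,149.15) → (200.87,139.10) → (179.06,131.22) → (154.50,125.51) → (127.17,121.97) → (97.09,120.61)

[4] `<path>` cubic bezier, #ff00ff→engrave S318 F2772: (131.98,32.94) → (123.53,43.88) → (112.66,69.64) → (100.01,102.40) → (86.22,134.35) → (71.93,157.69)

[5] `<rect>` rectangle, #ff0000→cut S784 F1308: (28.86,148.97) → (175.26,148.97) → (175.26,74.38) → (28.86,74.38) → (28.86,148.97) (closed)

[6] `<polyline>` open polyline, #ff0000→cut S784 F1308: (279.73,178.30) → (195.75,103.63) → (138.83,136.33) → (215.04,66.99) → (257.09,51.64)

(bCNC post)
(Date: synthetic)
G21
G90
G00 X61.81 Y80.52
M3 S318
G1 X73.47 Y82.63 F2772
G1 X124.36 Y71.82
G1 X192.55 Y53.64
G1 X256.13 Y33.63
G1 X293.19 Y17.36
M5
G00 X84.21 Y52.35
M3 S318
G1 X48.71 Y87.10 F2772
G1 X96.55 Y100.47
G1 X84.21 Y52.35
M5
G00 X219.91 Y149.15
M3 S318
G1 X200.87 Y139.10 F2772
G1 X179.06 Y131.22
G1 X154.50 Y125.51
G1 X127.17 Y121.97
G1 X97.09 Y120.61
M5
G00 X131.98 Y32.94
M3 S318
G1 X123.53 Y43.88 F2772
G1 X112.66 Y69.64
G1 X100.01 Y102.40
G1 X86.22 Y134.35
G1 X71.93 Y157.69
M5
G00 X28.86 Y148.97
M3 S784
G1 X175.26 Y148.97 F1308
G1 X175.26 Y74.38
G1 X28.86 Y74.38
G1 X28.86 Y148.97
M5
G00 X279.73 Y178.30
M3 S784
G1 X195.75 Y103.63 F1308
G1 X138.83 Y136.33
G1 X215.04 Y66.99
G1 X257.09 Y51.64
M5
G00 X0.00 Y0.00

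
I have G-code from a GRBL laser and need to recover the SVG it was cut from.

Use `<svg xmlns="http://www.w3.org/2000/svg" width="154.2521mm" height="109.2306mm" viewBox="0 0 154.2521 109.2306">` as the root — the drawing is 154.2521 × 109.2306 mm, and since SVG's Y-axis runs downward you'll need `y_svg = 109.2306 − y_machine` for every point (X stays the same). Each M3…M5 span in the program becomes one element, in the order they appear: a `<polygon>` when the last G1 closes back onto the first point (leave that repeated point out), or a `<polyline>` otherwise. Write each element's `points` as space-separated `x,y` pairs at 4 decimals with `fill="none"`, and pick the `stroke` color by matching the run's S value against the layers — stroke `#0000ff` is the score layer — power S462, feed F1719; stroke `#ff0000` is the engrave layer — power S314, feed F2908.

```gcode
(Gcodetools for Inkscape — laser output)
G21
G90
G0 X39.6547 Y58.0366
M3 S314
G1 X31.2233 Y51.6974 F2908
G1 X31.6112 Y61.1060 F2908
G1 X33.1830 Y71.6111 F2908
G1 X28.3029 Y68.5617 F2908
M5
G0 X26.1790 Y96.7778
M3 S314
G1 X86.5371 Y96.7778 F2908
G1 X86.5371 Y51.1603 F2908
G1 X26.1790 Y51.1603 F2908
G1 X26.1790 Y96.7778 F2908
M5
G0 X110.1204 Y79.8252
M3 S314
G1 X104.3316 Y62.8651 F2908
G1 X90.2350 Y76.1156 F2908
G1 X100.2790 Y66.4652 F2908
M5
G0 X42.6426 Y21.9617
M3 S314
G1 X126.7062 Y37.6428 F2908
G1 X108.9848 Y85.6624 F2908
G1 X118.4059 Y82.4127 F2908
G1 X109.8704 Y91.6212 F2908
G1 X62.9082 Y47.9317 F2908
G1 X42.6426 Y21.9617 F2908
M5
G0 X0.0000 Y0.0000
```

Machine Y-up, SVG Y-down with viewBox height 109.2306, so y_svg = 109.2306 − y_machine; X carries over. Every run uses S314, so all elements get stroke `#ff0000` (engrave).

Run 1: The run is open, so emit a `<polyline>` with points (Y-flipped): 39.6547,51.1940 31.2233,57.5332 31.6112,48.1246 33.1830,37.6195 28.3029,40.6689.

Run 2: The run returns to its start, so emit a `<polygon>` with points (Y-flipped): 26.1790,12.4528 86.5371,12.4528 86.5371,58.0703 26.1790,58.0703.

Run 3: The run is open, so emit a `<polyline>` with points (Y-flipped): 110.1204,29.4054 104.3316,46.3655 90.2350,33.1150 100.2790,42.7654.

Run 4: The run returns to its start, so emit a `<polygon>` with points (Y-flipped): 42.6426,87.2689 126.7062,71.5878 108.9848,23.5682 118.4059,26.8179 109.8704,17.6094 62.9082,61.2989.

<svg xmlns="http://www.w3.org/2000/svg" width="154.2521mm" height="109.2306mm" viewBox="0 0 154.2521 109.2306">
  <polyline points="39.6547,51.1940 31.2233,57.5332 31.6112,48.1246 33.1830,37.6195 28.3029,40.6689" fill="none" stroke="#ff0000"/>
  <polygon points="26.1790,12.4528 86.5371,12.4528 86.5371,58.0703 26.1790,58.0703" fill="none" stroke="#ff0000"/>
  <polyline points="110.1204,29.4054 104.3316,46.3655 90.2350,33.1150 100.2790,42.7654" fill="none" stroke="#ff0000"/>
  <polygon points="42.6426,87.2689 126.7062,71.5878 108.9848,23.5682 118.4059,26.8179 109.8704,17.6094 62.9082,61.2989" fill="none" stroke="#ff0000"/>
</svg>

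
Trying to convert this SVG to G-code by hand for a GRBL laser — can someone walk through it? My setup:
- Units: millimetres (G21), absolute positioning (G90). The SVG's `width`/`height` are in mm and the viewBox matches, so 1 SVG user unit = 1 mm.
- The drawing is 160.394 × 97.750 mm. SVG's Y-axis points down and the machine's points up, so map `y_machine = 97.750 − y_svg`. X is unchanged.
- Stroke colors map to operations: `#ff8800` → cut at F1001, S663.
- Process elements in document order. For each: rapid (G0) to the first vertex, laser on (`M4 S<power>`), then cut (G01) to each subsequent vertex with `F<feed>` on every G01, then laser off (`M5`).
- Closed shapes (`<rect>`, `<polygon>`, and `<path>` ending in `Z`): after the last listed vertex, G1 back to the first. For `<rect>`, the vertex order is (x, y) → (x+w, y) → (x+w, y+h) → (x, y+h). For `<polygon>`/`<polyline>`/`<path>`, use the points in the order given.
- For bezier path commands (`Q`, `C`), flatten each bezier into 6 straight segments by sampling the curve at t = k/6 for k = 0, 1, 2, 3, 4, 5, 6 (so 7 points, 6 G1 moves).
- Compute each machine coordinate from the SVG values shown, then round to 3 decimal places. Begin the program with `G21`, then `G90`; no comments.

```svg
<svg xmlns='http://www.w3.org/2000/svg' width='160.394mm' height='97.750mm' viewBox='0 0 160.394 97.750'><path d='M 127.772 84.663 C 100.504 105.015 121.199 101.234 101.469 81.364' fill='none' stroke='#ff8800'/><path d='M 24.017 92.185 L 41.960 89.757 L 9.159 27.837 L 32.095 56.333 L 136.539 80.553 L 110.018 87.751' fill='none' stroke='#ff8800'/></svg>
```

G21
G90
G0 X127.772 Y13.087
M4 S663
G01 X117.726 Y4.885 F1001
G01 X113.218 Y0.481 F1001
G01 X111.794 Y-0.347 F1001
G01 X110.998 Y2.177 F1001
G01 X108.374 Y7.829 F1001
G01 X101.469 Y16.386 F1001
M5
G0 X24.017 Y5.565
M4 S663
G01 X41.960 Y7.993 F1001
G01 X9.159 Y69.913 F1001
G01 X32.095 Y41.417 F1001
G01 X136.539 Y17.197 F1001
G01 X110.018 Y9.999 F1001
M5

viewBox `0 0 160.394 97.750` with mm width/height → 1 unit = 1 mm. Flip: y_m = 97.750 − y_svg.

**Shape 1** — `<path>` cubic bezier, stroke `#ff8800` → cut (S663, F1001). Control points (SVG): P0=(127.772,84.663), P1=(100.504,105.015), P2=(121.199,101.234), P3=(101.469,81.364); sampled at t=k/6. Machine vertices: (127.772,13.087) → (117.726,4.885) → (113.218,0.481) → (111.794,-0.347) → (110.998,2.177) → (108.374,7.829) → (101.469,16.386). Open path.

**Shape 2** — `<path>` open polyline, stroke `#ff8800` → cut (S663, F1001). Machine vertices: (24.017,5.565) → (41.960,7.993) → (9.159,69.913) → (32.095,41.417) → (136.539,17.197) → (110.018,9.999). Open path.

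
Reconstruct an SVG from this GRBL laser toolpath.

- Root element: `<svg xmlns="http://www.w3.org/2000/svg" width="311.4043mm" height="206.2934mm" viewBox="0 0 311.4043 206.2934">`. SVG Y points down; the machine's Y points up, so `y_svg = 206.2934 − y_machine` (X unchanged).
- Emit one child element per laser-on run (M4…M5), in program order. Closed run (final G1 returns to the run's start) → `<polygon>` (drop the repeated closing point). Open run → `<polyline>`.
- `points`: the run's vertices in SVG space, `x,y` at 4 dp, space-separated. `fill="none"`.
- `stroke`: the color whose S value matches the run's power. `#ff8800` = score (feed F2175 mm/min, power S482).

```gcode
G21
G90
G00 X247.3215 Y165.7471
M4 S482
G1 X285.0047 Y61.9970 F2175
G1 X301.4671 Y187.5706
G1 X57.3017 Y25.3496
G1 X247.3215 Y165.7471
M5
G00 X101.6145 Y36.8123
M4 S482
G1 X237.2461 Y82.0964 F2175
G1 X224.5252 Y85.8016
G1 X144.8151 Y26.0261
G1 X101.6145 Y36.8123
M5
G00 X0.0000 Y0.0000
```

Each laser-on run becomes one SVG element. Flip Y back into SVG space with y_svg = 206.2934 − y_machine. Every run uses S482, so all elements get stroke `#ff8800` (score).

Run 1: The run returns to its start, so emit a `<polygon>` with points (Y-flipped): 247.3215,40.5463 285.0047,144.2964 301.4671,18.7228 57.3017,180.9438.

Run 2: The run returns to its start, so emit a `<polygon>` with points (Y-flipped): 101.6145,169.4811 237.2461,124.1970 224.5252,120.4918 144.8151,180.2673.

<svg xmlns="http://www.w3.org/2000/svg" width="311.4043mm" height="206.2934mm" viewBox="0 0 311.4043 206.2934">
  <polygon points="247.3215,40.5463 285.0047,144.2964 301.4671,18.7228 57.3017,180.9438" fill="none" stroke="#ff8800"/>
  <polygon points="101.6145,169.4811 237.2461,124.1970 224.5252,120.4918 144.8151,180.2673" fill="none" stroke="#ff8800"/>
</svg>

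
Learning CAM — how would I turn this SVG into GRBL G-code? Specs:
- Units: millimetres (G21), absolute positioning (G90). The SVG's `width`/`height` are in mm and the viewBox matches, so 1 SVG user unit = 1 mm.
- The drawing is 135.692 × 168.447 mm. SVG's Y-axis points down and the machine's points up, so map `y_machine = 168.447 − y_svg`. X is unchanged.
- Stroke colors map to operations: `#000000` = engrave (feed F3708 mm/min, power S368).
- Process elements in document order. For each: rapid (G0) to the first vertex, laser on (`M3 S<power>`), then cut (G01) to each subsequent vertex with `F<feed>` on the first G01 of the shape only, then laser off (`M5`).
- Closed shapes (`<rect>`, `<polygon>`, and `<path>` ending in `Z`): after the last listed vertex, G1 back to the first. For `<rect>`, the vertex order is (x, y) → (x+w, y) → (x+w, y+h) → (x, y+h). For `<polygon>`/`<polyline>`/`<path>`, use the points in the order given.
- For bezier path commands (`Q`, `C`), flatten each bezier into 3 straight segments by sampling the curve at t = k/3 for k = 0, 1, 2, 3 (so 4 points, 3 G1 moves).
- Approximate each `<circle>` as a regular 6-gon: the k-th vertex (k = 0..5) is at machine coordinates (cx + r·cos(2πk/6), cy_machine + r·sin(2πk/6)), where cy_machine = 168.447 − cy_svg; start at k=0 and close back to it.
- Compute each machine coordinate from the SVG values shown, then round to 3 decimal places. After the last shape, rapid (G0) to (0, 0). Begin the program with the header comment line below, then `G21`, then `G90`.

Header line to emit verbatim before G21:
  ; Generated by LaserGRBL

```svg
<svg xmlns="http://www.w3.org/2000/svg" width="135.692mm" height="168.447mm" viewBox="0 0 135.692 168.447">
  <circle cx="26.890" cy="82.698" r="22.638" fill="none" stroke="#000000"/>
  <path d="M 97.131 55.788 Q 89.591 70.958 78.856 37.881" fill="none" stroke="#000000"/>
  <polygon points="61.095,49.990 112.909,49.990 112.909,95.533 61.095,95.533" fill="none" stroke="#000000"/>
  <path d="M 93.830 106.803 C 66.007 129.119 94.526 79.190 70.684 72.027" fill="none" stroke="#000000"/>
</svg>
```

Since the viewBox matches the mm dimensions, user units are millimetres directly. The only transform is the Y-flip y_m = 168.447 − y_svg.

Shape 1 is a circle drawn with `<circle>`. Its stroke #000000 means engrave at S368, F3708. After flipping Y the toolpath is (49.528,85.749) → (38.209,105.354) → (15.571,105.354) → (4.252,85.749) → (15.571,66.144) → (38.209,66.144) → (49.528,85.749), returning to the start.

Shape 2 is a quadratic bezier drawn with `<path>`. Its stroke #000000 means engrave at S368, F3708. After flipping Y the toolpath is (97.131,112.659) → (91.749,107.906) → (85.658,113.875) → (78.856,130.566).

Shape 3 is a rectangle drawn with `<polygon>`. Its stroke #000000 means engrave at S368, F3708. After flipping Y the toolpath is (61.095,118.457) → (112.909,118.457) → (112.909,72.914) → (61.095,72.914) → (61.095,118.457), returning to the start.

Shape 4 is a cubic bezier drawn with `<path>`. Its stroke #000000 means engrave at S368, F3708. After flipping Y the toolpath is (93.830,61.644) → (80.762,59.150) → (81.098,79.261) → (70.684,96.420).

; Generated by LaserGRBL
G21
G90
G0 X49.528 Y85.749
M3 S368
G01 X38.209 Y105.354 F3708
G01 X15.571 Y105.354
G01 X4.252 Y85.749
G01 X15.571 Y66.144
G01 X38.209 Y66.144
G01 X49.528 Y85.749
M5
G0 X97.131 Y112.659
M3 S368
G01 X91.749 Y107.906 F3708
G01 X85.658 Y113.875
G01 X78.856 Y130.566
M5
G0 X61.095 Y118.457
M3 S368
G01 X112.909 Y118.457 F3708
G01 X112.909 Y72.914
G01 X61.095 Y72.914
G01 X61.095 Y118.457
M5
G0 X93.830 Y61.644
M3 S368
G01 X80.762 Y59.150 F3708
G01 X81.098 Y79.261
G01 X70.684 Y96.420
M5
G0 X0.000 Y0.000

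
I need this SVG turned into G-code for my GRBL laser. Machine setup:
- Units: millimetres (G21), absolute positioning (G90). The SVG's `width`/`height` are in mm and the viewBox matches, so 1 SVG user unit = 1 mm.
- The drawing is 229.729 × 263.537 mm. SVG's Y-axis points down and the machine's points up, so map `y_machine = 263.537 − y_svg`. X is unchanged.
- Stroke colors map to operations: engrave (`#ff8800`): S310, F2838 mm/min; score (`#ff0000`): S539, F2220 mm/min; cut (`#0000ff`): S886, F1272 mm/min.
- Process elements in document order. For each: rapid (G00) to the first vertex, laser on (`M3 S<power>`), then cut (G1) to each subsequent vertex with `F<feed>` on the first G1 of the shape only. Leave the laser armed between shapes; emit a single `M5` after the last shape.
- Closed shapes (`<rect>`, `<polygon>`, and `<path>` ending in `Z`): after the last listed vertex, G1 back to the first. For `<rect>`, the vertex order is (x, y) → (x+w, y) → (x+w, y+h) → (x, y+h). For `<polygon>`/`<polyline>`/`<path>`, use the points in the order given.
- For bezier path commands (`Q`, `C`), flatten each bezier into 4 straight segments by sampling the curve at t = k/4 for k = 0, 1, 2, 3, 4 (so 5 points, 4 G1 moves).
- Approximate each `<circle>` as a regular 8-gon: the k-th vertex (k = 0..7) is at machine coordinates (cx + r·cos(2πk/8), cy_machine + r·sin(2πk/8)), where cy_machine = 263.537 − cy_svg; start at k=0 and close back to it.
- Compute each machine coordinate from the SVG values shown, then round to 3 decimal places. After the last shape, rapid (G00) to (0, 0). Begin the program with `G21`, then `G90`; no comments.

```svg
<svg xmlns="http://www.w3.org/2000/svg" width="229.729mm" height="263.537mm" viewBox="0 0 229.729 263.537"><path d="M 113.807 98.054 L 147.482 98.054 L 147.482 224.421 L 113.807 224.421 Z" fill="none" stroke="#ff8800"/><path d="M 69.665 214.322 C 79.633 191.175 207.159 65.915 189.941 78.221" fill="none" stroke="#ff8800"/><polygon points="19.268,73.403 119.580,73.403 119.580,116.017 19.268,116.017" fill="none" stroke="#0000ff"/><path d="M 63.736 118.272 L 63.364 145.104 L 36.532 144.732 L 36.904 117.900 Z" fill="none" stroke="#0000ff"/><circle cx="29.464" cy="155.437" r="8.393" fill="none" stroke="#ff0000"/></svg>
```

G21
G90
G00 X113.807 Y165.483
M3 S310
G1 X147.482 Y165.483 F2838
G1 X147.482 Y39.116
G1 X113.807 Y39.116
G1 X113.807 Y165.483
G00 X69.665 Y49.215
M3 S310
G1 X95.085 Y81.976 F2838
G1 X139.998 Y130.560
G1 X179.813 Y172.497
G1 X189.941 Y185.316
G00 X19.268 Y190.134
M3 S886
G1 X119.580 Y190.134 F1272
G1 X119.580 Y147.520
G1 X19.268 Y147.520
G1 X19.268 Y190.134
G00 X63.736 Y145.265
M3 S886
G1 X63.364 Y118.433 F1272
G1 X36.532 Y118.805
G1 X36.904 Y145.637
G1 X63.736 Y145.265
G00 X37.857 Y108.100
M3 S539
G1 X35.399 Y114.035 F2220
G1 X29.464 Y116.493
G1 X23.529 Y114.035
G1 X21.071 Y108.100
G1 X23.529 Y102.165
G1 X29.464 Y99.707
G1 X35.399 Y102.165
G1 X37.857 Y108.100
M5
G00 X0.000 Y0.000

Since the viewBox matches the mm dimensions, user units are millimetres directly. The only transform is the Y-flip y_m = 263.537 − y_svg.

Shape 1 is a rectangle drawn with `<path>`. Its stroke #ff8800 means engrave at S310, F2838. After flipping Y the toolpath is (113.807,165.483) → (147.482,165.483) → (147.482,39.116) → (113.807,39.116) → (113.807,165.483), returning to the start.

Shape 2 is a cubic bezier drawn with `<path>`. Its stroke #ff8800 means engrave at S310, F2838. After flipping Y the toolpath is (69.665,49.215) → (95.085,81.976) → (139.998,130.560) → (179.813,172.497) → (189.941,185.316).

Shape 3 is a rectangle drawn with `<polygon>`. Its stroke #0000ff means cut at S886, F1272. After flipping Y the toolpath is (19.268,190.134) → (119.580,190.134) → (119.580,147.520) → (19.268,147.520) → (19.268,190.134), returning to the start.

Shape 4 is a regular polygon drawn with `<path>`. Its stroke #0000ff means cut at S886, F1272. After flipping Y the toolpath is (63.736,145.265) → (63.364,118.433) → (36.532,118.805) → (36.904,145.637) → (63.736,145.265), returning to the start.

Shape 5 is a circle drawn with `<circle>`. Its stroke #ff0000 means score at S539, F2220. After flipping Y the toolpath is (37.857,108.100) → (35.399,114.035) → (29.464,116.493) → (23.529,114.035) → (21.071,108.100) → (23.529,102.165) → (29.464,99.707) → (35.399,102.165) → (37.857,108.100), returning to the start.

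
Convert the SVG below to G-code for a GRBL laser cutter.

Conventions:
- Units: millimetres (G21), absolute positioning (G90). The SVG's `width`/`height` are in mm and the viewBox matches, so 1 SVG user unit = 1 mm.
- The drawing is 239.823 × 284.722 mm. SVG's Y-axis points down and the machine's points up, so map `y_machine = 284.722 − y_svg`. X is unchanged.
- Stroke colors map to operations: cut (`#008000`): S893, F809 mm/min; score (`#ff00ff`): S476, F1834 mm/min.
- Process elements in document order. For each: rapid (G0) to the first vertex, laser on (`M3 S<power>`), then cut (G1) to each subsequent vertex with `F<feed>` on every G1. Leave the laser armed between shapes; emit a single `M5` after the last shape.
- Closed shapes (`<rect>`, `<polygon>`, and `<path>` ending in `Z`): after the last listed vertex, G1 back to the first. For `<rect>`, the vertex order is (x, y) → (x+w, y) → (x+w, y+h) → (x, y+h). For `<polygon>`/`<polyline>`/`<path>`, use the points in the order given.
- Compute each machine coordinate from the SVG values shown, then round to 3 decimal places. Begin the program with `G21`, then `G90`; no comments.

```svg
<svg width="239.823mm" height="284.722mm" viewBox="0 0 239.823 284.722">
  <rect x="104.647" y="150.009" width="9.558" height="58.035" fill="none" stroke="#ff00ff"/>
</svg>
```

G21
G90
G0 X104.647 Y134.713
M3 S476
G1 X114.205 Y134.713 F1834
G1 X114.205 Y76.678 F1834
G1 X104.647 Y76.678 F1834
G1 X104.647 Y134.713 F1834
M5

viewBox `0 0 239.823 284.722` with mm width/height → 1 unit = 1 mm. Flip: y_m = 284.722 − y_svg.

**Shape 1** — `<rect>` rectangle, stroke `#ff00ff` → score (S476, F1834). Machine vertices: (104.647,134.713) → (114.205,134.713) → (114.205,76.678) → (104.647,76.678) → (104.647,134.713). Closed: final G1 returns to the first vertex.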